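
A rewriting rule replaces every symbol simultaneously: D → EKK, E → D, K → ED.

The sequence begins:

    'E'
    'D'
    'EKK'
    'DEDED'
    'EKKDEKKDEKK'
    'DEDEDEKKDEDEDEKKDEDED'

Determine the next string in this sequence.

φ(DEDEDEKKDEDEDEKKDEDED) expands symbol-by-symbol to EKK D EKK D EKK D ED ED EKK D EKK D EKK D ED ED EKK D EKK D EKK; joining the 21 pieces gives the next term.

EKKDEKKDEKKDEDEDEKKDEKKDEKKDEDEDEKKDEKKDEKK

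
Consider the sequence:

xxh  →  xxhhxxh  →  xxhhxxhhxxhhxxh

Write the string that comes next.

s(k+1) = s(k)·h·s(k) — each term doubles the last with 'h' between the halves.
Doubling xxhhxxhhxxhhxxh with 'h' between the halves:

xxhhxxhhxxhhxxhhxxhhxxhhxxhhxxh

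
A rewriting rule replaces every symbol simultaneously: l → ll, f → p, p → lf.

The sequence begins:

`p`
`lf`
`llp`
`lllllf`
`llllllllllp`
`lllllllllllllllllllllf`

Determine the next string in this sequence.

Applying the rule to each of the 22 symbols of lllllllllllllllllllllf gives the pieces ll ll ll ll ll ll ll ll ll ll ll ll ll ll ll ll ll ll ll ll ll p, which concatenate to the answer.

llllllllllllllllllllllllllllllllllllllllllp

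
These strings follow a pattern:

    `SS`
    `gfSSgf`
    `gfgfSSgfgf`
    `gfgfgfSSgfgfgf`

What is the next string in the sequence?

s(k+1) = gf·s(k)·gf, so each term gains gf as a prefix and gf as a suffix.
Applying this once more to gfgfgfSSgfgfgf:

gfgfgfgfSSgfgfgfgf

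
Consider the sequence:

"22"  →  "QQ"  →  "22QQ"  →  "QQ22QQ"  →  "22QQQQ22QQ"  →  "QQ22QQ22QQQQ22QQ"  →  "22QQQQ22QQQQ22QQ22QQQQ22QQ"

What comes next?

QQ22QQ22QQQQ22QQ22QQQQ22QQQQ22QQ22QQQQ22QQ

Each term (from the third on) is the two preceding terms concatenated in order: term 3 = 22·QQ = 22QQ.
Continuing: QQ22QQ22QQQQ22QQ · 22QQQQ22QQQQ22QQ22QQQQ22QQ gives term 8.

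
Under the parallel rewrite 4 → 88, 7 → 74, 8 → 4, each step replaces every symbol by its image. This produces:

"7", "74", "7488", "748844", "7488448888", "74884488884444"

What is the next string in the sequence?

Applying the rule to each of the 14 symbols of 74884488884444 gives the pieces 74 88 4 4 88 88 4 4 4 4 88 88 88 88, which concatenate to the answer.

7488448888444488888888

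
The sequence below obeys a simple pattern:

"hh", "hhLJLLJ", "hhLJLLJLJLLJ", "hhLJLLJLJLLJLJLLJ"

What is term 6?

hhLJLLJLJLLJLJLLJLJLLJLJLLJ

Each term is the previous one with LJLLJ appended.
From hhLJLLJLJLLJLJLLJ, 2 further steps: hhLJLLJLJLLJLJLLJ → hhLJLLJLJLLJLJLLJLJLLJ → (answer).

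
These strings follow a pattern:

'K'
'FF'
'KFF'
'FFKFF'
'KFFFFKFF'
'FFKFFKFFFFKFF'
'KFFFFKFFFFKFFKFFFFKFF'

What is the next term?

From term 3 onward, concatenate the second-to-last term with the last: K·FF = KFF, FF·KFF = FFKFF, …
The next term joins FFKFFKFFFFKFF and KFFFFKFFFFKFFKFFFFKFF.

FFKFFKFFFFKFFKFFFFKFFFFKFFKFFFFKFF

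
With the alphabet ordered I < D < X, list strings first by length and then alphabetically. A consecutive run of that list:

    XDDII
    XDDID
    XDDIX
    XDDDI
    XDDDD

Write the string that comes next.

Find the rightmost character of XDDDD below X, bump it to the next letter, and reset everything to its right to I.

XDDDX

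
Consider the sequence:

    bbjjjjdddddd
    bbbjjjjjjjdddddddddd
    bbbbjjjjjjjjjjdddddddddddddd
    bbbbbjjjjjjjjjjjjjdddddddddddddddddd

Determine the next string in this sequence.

bbbbbbjjjjjjjjjjjjjjjjdddddddddddddddddddddd

Reading off run lengths: b runs 2, 3, 4, 5; j runs 4, 7, 10, 13; d runs 6, 10, 14, 18 — each is linear in n, where the shown terms are n = 2, 3, 4, 5.
At n = 6 the blocks have lengths 6, 16, 22.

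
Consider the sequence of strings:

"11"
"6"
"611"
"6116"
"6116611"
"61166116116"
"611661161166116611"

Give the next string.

61166116116611661161166116116

From term 3 onward, concatenate the last term with the second-to-last: 6·11 = 611, 611·6 = 6116, …
So term 8 is 611661161166116611·61166116116.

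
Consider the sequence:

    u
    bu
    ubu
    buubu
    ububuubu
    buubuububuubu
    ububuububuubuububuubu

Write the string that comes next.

Each term (from the third on) is the two preceding terms concatenated in order: term 3 = u·bu = ubu.
The next term joins buubuububuubu and ububuububuubuububuubu.

buubuububuubuububuububuubuububuubu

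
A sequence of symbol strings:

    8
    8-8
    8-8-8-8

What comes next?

Every step duplicates the string with '-' between the halves.
So the next term is two copies of 8-8-8-8 with '-' between the halves.

8-8-8-8-8-8-8-8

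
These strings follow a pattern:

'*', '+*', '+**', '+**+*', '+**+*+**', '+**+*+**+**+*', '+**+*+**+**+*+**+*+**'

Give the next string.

From term 3 onward, concatenate the last term with the second-to-last: +*·* = +**, +**·+* = +**+*, …
The next term joins +**+*+**+**+*+**+*+** and +**+*+**+**+*.

+**+*+**+**+*+**+*+**+**+*+**+**+*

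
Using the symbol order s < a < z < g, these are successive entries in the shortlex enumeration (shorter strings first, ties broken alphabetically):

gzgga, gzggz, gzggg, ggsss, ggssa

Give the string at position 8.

Continuing the enumeration 3 steps past ggssa: ggssa → ggssz → ggssg → (answer).

ggsas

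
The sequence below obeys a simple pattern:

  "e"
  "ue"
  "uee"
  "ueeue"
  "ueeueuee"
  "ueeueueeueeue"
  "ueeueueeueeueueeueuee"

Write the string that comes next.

ueeueueeueeueueeueueeueeueueeueeue

This is a Fibonacci-style word recurrence s(k) = s(k−1)·s(k−2): e.g. ue·e = uee.
Continuing: ueeueueeueeueueeueuee · ueeueueeueeue gives term 8.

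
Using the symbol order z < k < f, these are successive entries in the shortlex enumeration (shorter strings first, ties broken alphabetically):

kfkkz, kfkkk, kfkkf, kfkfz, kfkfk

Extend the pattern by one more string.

Find the rightmost character of kfkfk below f, bump it to the next letter, and reset everything to its right to z.

kfkff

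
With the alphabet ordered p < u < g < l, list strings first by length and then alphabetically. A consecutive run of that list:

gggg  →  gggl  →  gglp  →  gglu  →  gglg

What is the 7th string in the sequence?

glpp

Continuing the enumeration 2 steps past gglg: gglg → ggll → (answer).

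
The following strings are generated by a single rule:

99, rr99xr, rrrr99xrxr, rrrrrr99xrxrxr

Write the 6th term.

s(k+1) = rr·s(k)·xr, so each term gains rr as a prefix and xr as a suffix.
From rrrrrr99xrxrxr, 2 further steps: rrrrrr99xrxrxr → rrrrrrrr99xrxrxrxr → (answer).

rrrrrrrrrr99xrxrxrxrxr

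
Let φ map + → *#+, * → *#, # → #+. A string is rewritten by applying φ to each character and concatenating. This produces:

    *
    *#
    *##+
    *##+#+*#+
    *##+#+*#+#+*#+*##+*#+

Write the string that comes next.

*##+#+*#+#+*#+*##+*#+#+*#+*##+*#+*##+#+*#+*##+*#+

φ(*##+#+*#+#+*#+*##+*#+) expands symbol-by-symbol to *# #+ #+ *#+ #+ *#+ *# #+ *#+ #+ *#+ *# #+ *#+ *# #+ #+ *#+ *# #+ *#+; joining the 21 pieces gives the next term.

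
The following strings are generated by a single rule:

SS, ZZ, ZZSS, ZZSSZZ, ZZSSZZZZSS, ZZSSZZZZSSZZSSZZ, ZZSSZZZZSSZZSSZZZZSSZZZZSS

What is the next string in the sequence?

This is a Fibonacci-style word recurrence s(k) = s(k−1)·s(k−2): e.g. ZZ·SS = ZZSS.
The next term joins ZZSSZZZZSSZZSSZZZZSSZZZZSS and ZZSSZZZZSSZZSSZZ.

ZZSSZZZZSSZZSSZZZZSSZZZZSSZZSSZZZZSSZZSSZZ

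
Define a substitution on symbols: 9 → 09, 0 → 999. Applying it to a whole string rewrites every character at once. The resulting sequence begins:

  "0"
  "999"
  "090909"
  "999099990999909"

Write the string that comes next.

090909999090909099990909090999909

Replace each of the 15 characters of 999099990999909 in place — 09 09 09 999 09 09 09 09 999 09 09 09 09 999 09 — and concatenate.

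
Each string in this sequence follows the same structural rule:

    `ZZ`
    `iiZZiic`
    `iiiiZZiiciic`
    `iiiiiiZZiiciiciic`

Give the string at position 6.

Every step adds ii to the front and iic to the end of the previous string.
From iiiiiiZZiiciiciic, 2 further steps: iiiiiiZZiiciiciic → iiiiiiiiZZiiciiciiciic → (answer).

iiiiiiiiiiZZiiciiciiciiciic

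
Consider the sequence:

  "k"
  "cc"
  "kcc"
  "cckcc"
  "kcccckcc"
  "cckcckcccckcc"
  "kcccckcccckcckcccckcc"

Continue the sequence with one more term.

Each term (from the third on) is the two preceding terms concatenated in order: term 3 = k·cc = kcc.
Continuing: cckcckcccckcc · kcccckcccckcckcccckcc gives term 8.

cckcckcccckcckcccckcccckcckcccckcc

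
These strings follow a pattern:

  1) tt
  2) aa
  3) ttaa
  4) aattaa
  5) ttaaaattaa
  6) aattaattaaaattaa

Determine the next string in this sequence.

ttaaaattaaaattaattaaaattaa

Each term (from the third on) is the two preceding terms concatenated in order: term 3 = tt·aa = ttaa.
Continuing: ttaaaattaa · aattaattaaaattaa gives term 7.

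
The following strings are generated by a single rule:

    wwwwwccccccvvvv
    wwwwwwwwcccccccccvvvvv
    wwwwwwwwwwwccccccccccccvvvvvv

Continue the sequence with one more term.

wwwwwwwwwwwwwwcccccccccccccccvvvvvvv

The n-th term is 3n+2 w's then 3n+3 c's then n+3 v's (n = 1, 2, …).
Setting n = 4 gives 14, 15, 7 characters in each block.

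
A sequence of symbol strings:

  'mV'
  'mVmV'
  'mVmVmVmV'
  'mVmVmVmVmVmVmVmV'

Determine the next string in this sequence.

Every step duplicates the string.
Doubling mVmVmVmVmVmVmVmV:

mVmVmVmVmVmVmVmVmVmVmVmVmVmVmVmV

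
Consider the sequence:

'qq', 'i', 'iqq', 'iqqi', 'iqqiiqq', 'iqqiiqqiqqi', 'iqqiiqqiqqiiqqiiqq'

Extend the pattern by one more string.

iqqiiqqiqqiiqqiiqqiqqiiqqiqqi

This is a Fibonacci-style word recurrence s(k) = s(k−1)·s(k−2): e.g. i·qq = iqq.
Continuing: iqqiiqqiqqiiqqiiqq · iqqiiqqiqqi gives term 8.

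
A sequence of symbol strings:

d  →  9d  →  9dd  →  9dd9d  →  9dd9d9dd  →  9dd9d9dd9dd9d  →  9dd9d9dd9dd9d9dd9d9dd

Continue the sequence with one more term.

From term 3 onward, concatenate the last term with the second-to-last: 9d·d = 9dd, 9dd·9d = 9dd9d, …
So term 8 is 9dd9d9dd9dd9d9dd9d9dd·9dd9d9dd9dd9d.

9dd9d9dd9dd9d9dd9d9dd9dd9d9dd9dd9d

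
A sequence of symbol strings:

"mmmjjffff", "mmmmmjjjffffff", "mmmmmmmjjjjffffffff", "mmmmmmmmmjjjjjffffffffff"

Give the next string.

Term n consists of 2n-1 m's, followed by n j's, followed by 2n f's, where the shown terms are n = 2, 3, 4, 5.
For the next term, n = 6, so the run lengths are 11, 6, 12.

mmmmmmmmmmmjjjjjjffffffffffff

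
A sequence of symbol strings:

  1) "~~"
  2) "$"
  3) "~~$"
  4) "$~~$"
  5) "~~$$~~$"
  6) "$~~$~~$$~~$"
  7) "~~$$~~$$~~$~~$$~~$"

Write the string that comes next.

$~~$~~$$~~$~~$$~~$$~~$~~$$~~$

From term 3 onward, concatenate the second-to-last term with the last: ~~·$ = ~~$, $·~~$ = $~~$, …
So term 8 is $~~$~~$$~~$·~~$$~~$$~~$~~$$~~$.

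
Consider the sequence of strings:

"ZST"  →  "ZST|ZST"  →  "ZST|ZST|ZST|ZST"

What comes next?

Every step duplicates the string with '|' between the halves.
Doubling ZST|ZST|ZST|ZST with '|' between the halves:

ZST|ZST|ZST|ZST|ZST|ZST|ZST|ZST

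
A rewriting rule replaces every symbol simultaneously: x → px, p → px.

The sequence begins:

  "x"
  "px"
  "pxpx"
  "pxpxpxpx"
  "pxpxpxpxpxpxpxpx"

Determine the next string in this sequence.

Applying the rule to each of the 16 symbols of pxpxpxpxpxpxpxpx gives the pieces px px px px px px px px px px px px px px px px, which concatenate to the answer.

pxpxpxpxpxpxpxpxpxpxpxpxpxpxpxpx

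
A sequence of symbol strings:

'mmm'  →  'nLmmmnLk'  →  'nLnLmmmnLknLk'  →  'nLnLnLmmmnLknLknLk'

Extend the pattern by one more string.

s(k+1) = nL·s(k)·nLk, so each term gains nL as a prefix and nLk as a suffix.
Applying this once more to nLnLnLmmmnLknLknLk:

nLnLnLnLmmmnLknLknLknLk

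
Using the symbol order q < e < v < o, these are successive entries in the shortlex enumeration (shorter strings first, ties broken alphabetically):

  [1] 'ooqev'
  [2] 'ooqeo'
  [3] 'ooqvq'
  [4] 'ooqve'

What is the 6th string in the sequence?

Advancing 2 positions from ooqve through ooqve → ooqvv reaches term 6.

ooqvo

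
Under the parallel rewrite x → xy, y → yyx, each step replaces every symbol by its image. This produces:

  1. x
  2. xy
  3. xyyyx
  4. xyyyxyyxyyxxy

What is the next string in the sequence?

Applying the rule to each of the 13 symbols of xyyyxyyxyyxxy gives the pieces xy yyx yyx yyx xy yyx yyx xy yyx yyx xy xy yyx, which concatenate to the answer.

xyyyxyyxyyxxyyyxyyxxyyyxyyxxyxyyyx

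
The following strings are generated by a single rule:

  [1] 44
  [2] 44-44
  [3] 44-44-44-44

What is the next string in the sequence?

Every step duplicates the string with '-' between the halves.
One more doubling of 44-44-44-44 gives the answer.

44-44-44-44-44-44-44-44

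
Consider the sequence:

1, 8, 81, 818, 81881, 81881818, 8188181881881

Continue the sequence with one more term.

From term 3 onward, concatenate the last term with the second-to-last: 8·1 = 81, 81·8 = 818, …
Continuing: 8188181881881 · 81881818 gives term 8.

818818188188181881818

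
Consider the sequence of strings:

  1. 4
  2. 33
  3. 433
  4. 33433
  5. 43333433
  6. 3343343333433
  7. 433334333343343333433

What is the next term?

Each term (from the third on) is the two preceding terms concatenated in order: term 3 = 4·33 = 433.
The next term joins 3343343333433 and 433334333343343333433.

3343343333433433334333343343333433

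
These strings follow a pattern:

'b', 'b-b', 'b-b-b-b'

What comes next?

Each string is two copies of the previous one joined by '-'.
So the next term is two copies of b-b-b-b with '-' between the halves.

b-b-b-b-b-b-b-b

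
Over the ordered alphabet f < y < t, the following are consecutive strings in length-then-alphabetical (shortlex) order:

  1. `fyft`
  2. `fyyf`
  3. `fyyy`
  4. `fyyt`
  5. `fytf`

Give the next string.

The successor of fytf increments the rightmost position that isn't already t and resets every position after it to f.

fyty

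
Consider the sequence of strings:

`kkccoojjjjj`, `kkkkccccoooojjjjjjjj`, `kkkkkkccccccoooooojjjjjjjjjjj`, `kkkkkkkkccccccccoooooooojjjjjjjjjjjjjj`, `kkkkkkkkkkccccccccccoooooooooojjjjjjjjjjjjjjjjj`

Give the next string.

Term n consists of 2n k's, followed by 2n c's, followed by 2n o's, followed by 3n+2 j's (n = 1, 2, …).
At n = 6 the blocks have lengths 12, 12, 12, 20.

kkkkkkkkkkkkccccccccccccoooooooooooojjjjjjjjjjjjjjjjjjjj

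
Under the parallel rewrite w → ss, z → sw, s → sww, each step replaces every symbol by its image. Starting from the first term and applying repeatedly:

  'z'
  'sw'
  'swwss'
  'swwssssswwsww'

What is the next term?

Rewriting the 13 symbols of swwssssswwsww one by one yields sww ss ss sww sww sww sww sww ss ss sww ss ss; concatenated:

swwssssswwswwswwswwswwssssswwssss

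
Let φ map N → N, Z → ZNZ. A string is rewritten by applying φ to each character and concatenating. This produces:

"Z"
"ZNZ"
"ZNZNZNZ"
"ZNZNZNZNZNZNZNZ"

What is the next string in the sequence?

ZNZNZNZNZNZNZNZNZNZNZNZNZNZNZNZ

φ(ZNZNZNZNZNZNZNZ) expands symbol-by-symbol to ZNZ N ZNZ N ZNZ N ZNZ N ZNZ N ZNZ N ZNZ N ZNZ; joining the 15 pieces gives the next term.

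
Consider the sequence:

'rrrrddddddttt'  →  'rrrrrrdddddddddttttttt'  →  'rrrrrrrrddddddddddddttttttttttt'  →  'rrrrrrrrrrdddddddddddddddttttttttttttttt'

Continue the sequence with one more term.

rrrrrrrrrrrrddddddddddddddddddttttttttttttttttttt

Each string has the form r^{2n+2} d^{3n+3} t^{4n-1} (n = 1, 2, …).
For the next term, n = 5, so the run lengths are 12, 18, 19.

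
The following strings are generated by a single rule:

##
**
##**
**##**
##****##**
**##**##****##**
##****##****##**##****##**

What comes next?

Each term (from the third on) is the two preceding terms concatenated in order: term 3 = ##·** = ##**.
Continuing: **##**##****##** · ##****##****##**##****##** gives term 8.

**##**##****##**##****##****##**##****##**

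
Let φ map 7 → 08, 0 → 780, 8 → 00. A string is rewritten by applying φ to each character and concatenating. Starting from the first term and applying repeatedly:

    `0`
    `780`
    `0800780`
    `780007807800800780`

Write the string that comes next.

080078078078008007800800780780007807800800780

Applying the rule to each of the 18 symbols of 780007807800800780 gives the pieces 08 00 780 780 780 08 00 780 08 00 780 780 00 780 780 08 00 780, which concatenate to the answer.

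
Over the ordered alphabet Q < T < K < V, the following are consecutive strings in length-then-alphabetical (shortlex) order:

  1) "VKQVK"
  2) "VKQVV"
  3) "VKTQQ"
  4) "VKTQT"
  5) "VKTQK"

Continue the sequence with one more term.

VKTQV

Find the rightmost character of VKTQK below V, bump it to the next letter, and reset everything to its right to Q.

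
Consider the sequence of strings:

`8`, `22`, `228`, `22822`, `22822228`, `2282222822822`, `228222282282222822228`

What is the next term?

Each term (from the third on) is the previous term followed by the one before it: term 3 = 22·8 = 228.
Continuing: 228222282282222822228 · 2282222822822 gives term 8.

2282222822822228222282282222822822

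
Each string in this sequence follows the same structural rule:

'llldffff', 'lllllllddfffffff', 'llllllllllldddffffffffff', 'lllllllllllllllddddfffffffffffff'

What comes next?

The n-th term is 4n-1 l's then n d's then 3n+1 f's (n = 1, 2, …).
At n = 5 the blocks have lengths 19, 5, 16.

llllllllllllllllllldddddffffffffffffffff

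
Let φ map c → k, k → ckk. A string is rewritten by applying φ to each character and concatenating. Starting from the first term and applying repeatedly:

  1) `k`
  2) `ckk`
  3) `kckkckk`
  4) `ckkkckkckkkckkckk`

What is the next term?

kckkckkckkkckkckkkckkckkckkkckkckkkckkckk

Applying the rule to each of the 17 symbols of ckkkckkckkkckkckk gives the pieces k ckk ckk ckk k ckk ckk k ckk ckk ckk k ckk ckk k ckk ckk, which concatenate to the answer.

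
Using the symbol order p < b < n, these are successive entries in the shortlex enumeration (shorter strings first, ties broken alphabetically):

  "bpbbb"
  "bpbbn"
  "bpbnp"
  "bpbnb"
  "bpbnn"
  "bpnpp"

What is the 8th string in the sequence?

Continuing the enumeration 2 steps past bpnpp: bpnpp → bpnpb → (answer).

bpnpn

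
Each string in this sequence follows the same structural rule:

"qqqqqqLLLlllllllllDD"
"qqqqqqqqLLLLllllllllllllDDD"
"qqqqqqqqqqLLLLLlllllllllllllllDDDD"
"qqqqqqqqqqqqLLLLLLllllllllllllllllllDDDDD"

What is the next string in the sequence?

Reading off run lengths: q runs 6, 8, 10, 12; L runs 3, 4, 5, 6; l runs 9, 12, 15, 18; D runs 2, 3, 4, 5 — each is linear in n, where the shown terms are n = 3, 4, 5, 6.
At n = 7 the blocks have lengths 14, 7, 21, 6.

qqqqqqqqqqqqqqLLLLLLLlllllllllllllllllllllDDDDDD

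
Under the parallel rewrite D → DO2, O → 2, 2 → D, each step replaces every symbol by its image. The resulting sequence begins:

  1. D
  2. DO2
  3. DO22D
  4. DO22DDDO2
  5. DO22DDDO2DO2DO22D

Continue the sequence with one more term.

DO22DDDO2DO2DO22DDO22DDO22DDDO2

φ(DO22DDDO2DO2DO22D) expands symbol-by-symbol to DO2 2 D D DO2 DO2 DO2 2 D DO2 2 D DO2 2 D D DO2; joining the 17 pieces gives the next term.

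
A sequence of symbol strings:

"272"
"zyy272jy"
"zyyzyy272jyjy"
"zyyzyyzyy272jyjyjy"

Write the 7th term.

zyyzyyzyyzyyzyyzyy272jyjyjyjyjyjy

s(k+1) = zyy·s(k)·jy, so each term gains zyy as a prefix and jy as a suffix.
From zyyzyyzyy272jyjyjy, 3 further steps: zyyzyyzyy272jyjyjy → zyyzyyzyyzyy272jyjyjyjy → zyyzyyzyyzyyzyy272jyjyjyjyjy → (answer).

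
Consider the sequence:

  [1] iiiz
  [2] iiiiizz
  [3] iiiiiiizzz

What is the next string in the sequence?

iiiiiiiiizzzz

The n-th term is 2n+1 i's then n z's (n = 1, 2, …).
Setting n = 4 gives 9, 4 characters in each block.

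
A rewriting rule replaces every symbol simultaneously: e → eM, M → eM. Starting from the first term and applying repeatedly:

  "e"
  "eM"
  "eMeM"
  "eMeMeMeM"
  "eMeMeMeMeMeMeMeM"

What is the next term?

Replace each of the 16 characters of eMeMeMeMeMeMeMeM in place — eM eM eM eM eM eM eM eM eM eM eM eM eM eM eM eM — and concatenate.

eMeMeMeMeMeMeMeMeMeMeMeMeMeMeMeM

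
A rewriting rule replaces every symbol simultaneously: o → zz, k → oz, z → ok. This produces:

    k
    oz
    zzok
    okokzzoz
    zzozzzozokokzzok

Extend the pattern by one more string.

Rewriting the 16 symbols of zzozzzozokokzzok one by one yields ok ok zz ok ok ok zz ok zz oz zz oz ok ok zz oz; concatenated:

okokzzokokokzzokzzozzzozokokzzoz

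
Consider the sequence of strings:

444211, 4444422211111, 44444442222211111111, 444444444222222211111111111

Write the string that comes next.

4444444444422222222211111111111111

Term n consists of 2n+1 4's, followed by 2n-1 2's, followed by 3n-1 1's (n = 1, 2, …).
At n = 5 the blocks have lengths 11, 9, 14.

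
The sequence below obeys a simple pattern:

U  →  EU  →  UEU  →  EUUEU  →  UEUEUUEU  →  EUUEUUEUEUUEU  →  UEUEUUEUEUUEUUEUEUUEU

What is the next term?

This is a Fibonacci-style word recurrence s(k) = s(k−2)·s(k−1): e.g. U·EU = UEU.
Continuing: EUUEUUEUEUUEU · UEUEUUEUEUUEUUEUEUUEU gives term 8.

EUUEUUEUEUUEUUEUEUUEUEUUEUUEUEUUEU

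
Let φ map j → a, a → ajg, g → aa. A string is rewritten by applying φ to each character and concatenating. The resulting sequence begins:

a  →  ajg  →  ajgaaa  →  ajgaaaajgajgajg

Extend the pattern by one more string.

Applying the rule to each of the 15 symbols of ajgaaaajgajgajg gives the pieces ajg a aa ajg ajg ajg ajg a aa ajg a aa ajg a aa, which concatenate to the answer.

ajgaaaajgajgajgajgaaaajgaaaajgaaa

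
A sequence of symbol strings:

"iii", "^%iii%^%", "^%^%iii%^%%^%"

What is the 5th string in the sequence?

^%^%^%^%iii%^%%^%%^%%^%

s(k+1) = ^%·s(k)·%^%, so each term gains ^% as a prefix and %^% as a suffix.
From ^%^%iii%^%%^%, 2 further steps: ^%^%iii%^%%^% → ^%^%^%iii%^%%^%%^% → (answer).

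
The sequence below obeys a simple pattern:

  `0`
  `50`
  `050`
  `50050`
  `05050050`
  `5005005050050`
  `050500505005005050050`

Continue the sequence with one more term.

Each term (from the third on) is the two preceding terms concatenated in order: term 3 = 0·50 = 050.
So term 8 is 5005005050050·050500505005005050050.

5005005050050050500505005005050050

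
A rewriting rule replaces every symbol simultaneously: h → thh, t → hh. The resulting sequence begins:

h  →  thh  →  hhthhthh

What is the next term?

Rewriting each symbol of hhthhthh: h→thh, h→thh, t→hh, h→thh, h→thh, t→hh, h→thh, h→thh, which concatenates to thh thh hh thh thh hh thh thh.

thhthhhhthhthhhhthhthh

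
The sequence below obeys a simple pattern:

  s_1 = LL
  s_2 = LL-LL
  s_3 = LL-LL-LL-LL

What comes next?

LL-LL-LL-LL-LL-LL-LL-LL

Every step duplicates the string with '-' between the halves.
So the next term is two copies of LL-LL-LL-LL with '-' between the halves.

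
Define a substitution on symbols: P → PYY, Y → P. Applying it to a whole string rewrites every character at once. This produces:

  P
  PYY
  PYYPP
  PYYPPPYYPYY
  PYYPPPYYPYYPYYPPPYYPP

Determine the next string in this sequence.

PYYPPPYYPYYPYYPPPYYPPPYYPPPYYPYYPYYPPPYYPYY

φ(PYYPPPYYPYYPYYPPPYYPP) expands symbol-by-symbol to PYY P P PYY PYY PYY P P PYY P P PYY P P PYY PYY PYY P P PYY PYY; joining the 21 pieces gives the next term.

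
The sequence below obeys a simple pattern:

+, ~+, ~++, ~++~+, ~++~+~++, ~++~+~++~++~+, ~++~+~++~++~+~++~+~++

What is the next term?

~++~+~++~++~+~++~+~++~++~+~++~++~+

Each term (from the third on) is the previous term followed by the one before it: term 3 = ~+·+ = ~++.
Continuing: ~++~+~++~++~+~++~+~++ · ~++~+~++~++~+ gives term 8.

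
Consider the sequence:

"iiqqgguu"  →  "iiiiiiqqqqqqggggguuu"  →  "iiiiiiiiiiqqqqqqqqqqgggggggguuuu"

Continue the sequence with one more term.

iiiiiiiiiiiiiiqqqqqqqqqqqqqqggggggggggguuuuu

The n-th term is 4n-2 i's then 4n-2 q's then 3n-1 g's then n+1 u's (n = 1, 2, …).
At n = 4 the blocks have lengths 14, 14, 11, 5.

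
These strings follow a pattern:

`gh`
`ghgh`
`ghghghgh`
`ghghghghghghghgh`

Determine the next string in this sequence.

Every step duplicates the string.
Doubling ghghghghghghghgh:

ghghghghghghghghghghghghghghghgh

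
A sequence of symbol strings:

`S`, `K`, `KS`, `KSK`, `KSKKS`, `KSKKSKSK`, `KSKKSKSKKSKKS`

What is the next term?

From term 3 onward, concatenate the last term with the second-to-last: K·S = KS, KS·K = KSK, …
Continuing: KSKKSKSKKSKKS · KSKKSKSK gives term 8.

KSKKSKSKKSKKSKSKKSKSK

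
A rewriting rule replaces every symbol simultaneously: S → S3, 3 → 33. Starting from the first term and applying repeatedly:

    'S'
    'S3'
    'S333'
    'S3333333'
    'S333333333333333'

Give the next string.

φ(S333333333333333) expands symbol-by-symbol to S3 33 33 33 33 33 33 33 33 33 33 33 33 33 33 33; joining the 16 pieces gives the next term.

S3333333333333333333333333333333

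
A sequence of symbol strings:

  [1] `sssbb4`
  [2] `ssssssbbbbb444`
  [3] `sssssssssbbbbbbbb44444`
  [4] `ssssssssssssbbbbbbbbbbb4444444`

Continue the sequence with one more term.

sssssssssssssssbbbbbbbbbbbbbb444444444

Term n consists of 3n s's, followed by 3n-1 b's, followed by 2n-1 4's (n = 1, 2, …).
For the next term, n = 5, so the run lengths are 15, 14, 9.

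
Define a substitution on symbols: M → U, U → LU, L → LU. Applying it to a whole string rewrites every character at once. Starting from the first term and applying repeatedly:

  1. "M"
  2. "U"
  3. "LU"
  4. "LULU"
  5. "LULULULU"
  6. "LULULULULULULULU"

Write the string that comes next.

φ(LULULULULULULULU) expands symbol-by-symbol to LU LU LU LU LU LU LU LU LU LU LU LU LU LU LU LU; joining the 16 pieces gives the next term.

LULULULULULULULULULULULULULULULU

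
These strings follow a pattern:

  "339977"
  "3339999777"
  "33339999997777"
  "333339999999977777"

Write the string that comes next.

3333339999999999777777

Reading off run lengths: 3 runs 2, 3, 4, 5; 9 runs 2, 4, 6, 8; 7 runs 2, 3, 4, 5 — each is linear in n (n = 1, 2, …).
At n = 5 the blocks have lengths 6, 10, 6.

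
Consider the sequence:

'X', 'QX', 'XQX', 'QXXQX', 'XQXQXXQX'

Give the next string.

QXXQXXQXQXXQX

This is a Fibonacci-style word recurrence s(k) = s(k−2)·s(k−1): e.g. X·QX = XQX.
The next term joins QXXQX and XQXQXXQX.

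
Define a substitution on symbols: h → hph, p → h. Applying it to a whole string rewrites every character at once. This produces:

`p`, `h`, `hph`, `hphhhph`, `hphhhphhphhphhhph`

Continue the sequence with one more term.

Applying the rule to each of the 17 symbols of hphhhphhphhphhhph gives the pieces hph h hph hph hph h hph hph h hph hph h hph hph hph h hph, which concatenate to the answer.

hphhhphhphhphhhphhphhhphhphhhphhphhphhhph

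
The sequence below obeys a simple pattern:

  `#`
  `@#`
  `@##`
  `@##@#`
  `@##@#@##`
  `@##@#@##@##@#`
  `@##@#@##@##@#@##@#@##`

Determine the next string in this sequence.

@##@#@##@##@#@##@#@##@##@#@##@##@#

This is a Fibonacci-style word recurrence s(k) = s(k−1)·s(k−2): e.g. @#·# = @##.
So term 8 is @##@#@##@##@#@##@#@##·@##@#@##@##@#.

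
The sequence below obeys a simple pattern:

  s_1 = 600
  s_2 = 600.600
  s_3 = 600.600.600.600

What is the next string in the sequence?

s(k+1) = s(k)·.·s(k) — each term doubles the last with '.' between the halves.
So the next term is two copies of 600.600.600.600 with '.' between the halves.

600.600.600.600.600.600.600.600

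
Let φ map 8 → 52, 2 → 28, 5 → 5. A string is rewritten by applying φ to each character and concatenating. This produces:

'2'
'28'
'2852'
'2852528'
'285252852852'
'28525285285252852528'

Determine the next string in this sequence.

285252852852528525285285252852852

φ(28525285285252852528) expands symbol-by-symbol to 28 52 5 28 5 28 52 5 28 52 5 28 5 28 52 5 28 5 28 52; joining the 20 pieces gives the next term.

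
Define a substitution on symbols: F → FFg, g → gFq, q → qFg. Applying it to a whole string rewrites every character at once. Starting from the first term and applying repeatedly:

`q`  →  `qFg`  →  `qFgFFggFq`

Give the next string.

qFgFFggFqFFgFFggFqgFqFFgqFg

Expanding qFgFFggFq: q→qFg, F→FFg, g→gFq, F→FFg, F→FFg, g→gFq, g→gFq, F→FFg, q→qFg. Concatenated: qFg FFg gFq FFg FFg gFq gFq FFg qFg.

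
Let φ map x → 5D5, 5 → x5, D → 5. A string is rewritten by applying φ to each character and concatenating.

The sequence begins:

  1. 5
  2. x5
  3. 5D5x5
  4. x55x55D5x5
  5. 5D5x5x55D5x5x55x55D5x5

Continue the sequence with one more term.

x55x55D5x55D5x5x55x55D5x55D5x5x55D5x5x55x55D5x5

Replace each of the 22 characters of 5D5x5x55D5x5x55x55D5x5 in place — x5 5 x5 5D5 x5 5D5 x5 x5 5 x5 5D5 x5 5D5 x5 x5 5D5 x5 x5 5 x5 5D5 x5 — and concatenate.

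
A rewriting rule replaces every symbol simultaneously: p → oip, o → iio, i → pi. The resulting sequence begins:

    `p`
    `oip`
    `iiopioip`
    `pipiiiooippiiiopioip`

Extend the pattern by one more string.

Rewriting the 20 symbols of pipiiiooippiiiopioip one by one yields oip pi oip pi pi pi iio iio pi oip oip pi pi pi iio oip pi iio pi oip; concatenated:

oippioippipipiiioiiopioipoippipipiiiooippiiiopioip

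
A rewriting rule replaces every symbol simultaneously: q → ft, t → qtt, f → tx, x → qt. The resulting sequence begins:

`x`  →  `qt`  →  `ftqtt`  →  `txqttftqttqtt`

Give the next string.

qttqtftqttqtttxqttftqttqttftqttqtt

φ(txqttftqttqtt) expands symbol-by-symbol to qtt qt ft qtt qtt tx qtt ft qtt qtt ft qtt qtt; joining the 13 pieces gives the next term.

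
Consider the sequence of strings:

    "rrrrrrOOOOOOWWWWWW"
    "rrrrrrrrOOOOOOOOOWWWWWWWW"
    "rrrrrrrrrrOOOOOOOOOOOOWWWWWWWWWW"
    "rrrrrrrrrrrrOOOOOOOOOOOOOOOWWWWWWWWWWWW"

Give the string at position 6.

Reading off run lengths: r runs 6, 8, 10, 12; O runs 6, 9, 12, 15; W runs 6, 8, 10, 12 — each is linear in n, where the shown terms are n = 2, 3, 4, 5.
For term 6, n = 7, so the run lengths are 16, 21, 16.

rrrrrrrrrrrrrrrrOOOOOOOOOOOOOOOOOOOOOWWWWWWWWWWWWWWWW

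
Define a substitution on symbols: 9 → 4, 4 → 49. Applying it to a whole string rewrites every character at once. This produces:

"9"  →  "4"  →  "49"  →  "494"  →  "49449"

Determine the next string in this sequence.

Rewriting each symbol of 49449: 4→49, 9→4, 4→49, 4→49, 9→4, which concatenates to 49 4 49 49 4.

49449494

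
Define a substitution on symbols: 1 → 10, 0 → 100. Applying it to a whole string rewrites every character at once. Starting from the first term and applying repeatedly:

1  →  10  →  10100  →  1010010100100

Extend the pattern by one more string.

φ(1010010100100) expands symbol-by-symbol to 10 100 10 100 100 10 100 10 100 100 10 100 100; joining the 13 pieces gives the next term.

1010010100100101001010010010100100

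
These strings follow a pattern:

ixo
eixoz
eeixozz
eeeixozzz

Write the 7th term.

s(k+1) = e·s(k)·z, so each term gains e as a prefix and z as a suffix.
From eeeixozzz, 3 further steps: eeeixozzz → eeeeixozzzz → eeeeeixozzzzz → (answer).

eeeeeeixozzzzzz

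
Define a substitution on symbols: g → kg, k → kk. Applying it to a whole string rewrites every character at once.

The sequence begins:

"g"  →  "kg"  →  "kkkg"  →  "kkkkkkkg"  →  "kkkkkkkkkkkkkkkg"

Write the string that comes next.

Rewriting the 16 symbols of kkkkkkkkkkkkkkkg one by one yields kk kk kk kk kk kk kk kk kk kk kk kk kk kk kk kg; concatenated:

kkkkkkkkkkkkkkkkkkkkkkkkkkkkkkkg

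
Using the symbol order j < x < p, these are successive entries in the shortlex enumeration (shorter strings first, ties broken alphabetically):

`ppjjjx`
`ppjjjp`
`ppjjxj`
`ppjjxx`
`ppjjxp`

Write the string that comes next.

ppjjpj

Treat ppjjxp as a base-3 numeral over the given alphabet and add one, carrying through any trailing p's.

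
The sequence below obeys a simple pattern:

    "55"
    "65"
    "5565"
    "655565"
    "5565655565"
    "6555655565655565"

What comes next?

55656555656555655565655565

Each term (from the third on) is the two preceding terms concatenated in order: term 3 = 55·65 = 5565.
Continuing: 5565655565 · 6555655565655565 gives term 7.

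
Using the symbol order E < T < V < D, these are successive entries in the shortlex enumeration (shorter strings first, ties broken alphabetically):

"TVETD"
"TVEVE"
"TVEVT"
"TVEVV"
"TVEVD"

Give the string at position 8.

Stepping forward 3 times from TVEVD: TVEVD → TVEDE → TVEDT, then the target.

TVEDV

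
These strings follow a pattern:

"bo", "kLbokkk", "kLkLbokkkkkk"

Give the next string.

Each term wraps the previous one in kL on the left and kkk on the right.
So the next term is kL·kLkLbokkkkkk·kkk.

kLkLkLbokkkkkkkkk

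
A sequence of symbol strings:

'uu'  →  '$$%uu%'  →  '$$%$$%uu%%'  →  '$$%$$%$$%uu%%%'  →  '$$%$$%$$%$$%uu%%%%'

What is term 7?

Every step adds $$% to the front and % to the end of the previous string.
From $$%$$%$$%$$%uu%%%%, 2 further steps: $$%$$%$$%$$%uu%%%% → $$%$$%$$%$$%$$%uu%%%%% → (answer).

$$%$$%$$%$$%$$%$$%uu%%%%%%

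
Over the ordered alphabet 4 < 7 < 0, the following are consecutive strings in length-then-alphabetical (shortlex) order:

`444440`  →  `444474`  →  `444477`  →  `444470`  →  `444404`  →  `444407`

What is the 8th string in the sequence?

444744

Stepping forward 2 times from 444407: 444407 → 444400, then the target.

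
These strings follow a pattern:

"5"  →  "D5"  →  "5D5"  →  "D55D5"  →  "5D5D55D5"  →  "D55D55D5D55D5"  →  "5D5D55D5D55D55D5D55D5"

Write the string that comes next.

From term 3 onward, concatenate the second-to-last term with the last: 5·D5 = 5D5, D5·5D5 = D55D5, …
So term 8 is D55D55D5D55D5·5D5D55D5D55D55D5D55D5.

D55D55D5D55D55D5D55D5D55D55D5D55D5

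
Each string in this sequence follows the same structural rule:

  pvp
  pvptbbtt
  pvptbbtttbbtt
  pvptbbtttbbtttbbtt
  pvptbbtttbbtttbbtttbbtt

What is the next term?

The strings grow by a fixed suffix tbbtt each time.
Applying this once more to pvptbbtttbbtttbbtttbbtt:

pvptbbtttbbtttbbtttbbtttbbtt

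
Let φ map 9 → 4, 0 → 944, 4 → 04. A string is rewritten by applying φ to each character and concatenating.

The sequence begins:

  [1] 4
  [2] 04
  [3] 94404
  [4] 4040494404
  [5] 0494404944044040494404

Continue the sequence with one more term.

Applying the rule to each of the 22 symbols of 0494404944044040494404 gives the pieces 944 04 4 04 04 944 04 4 04 04 944 04 04 944 04 944 04 4 04 04 944 04, which concatenate to the answer.

94404404049440440404944040494404944044040494404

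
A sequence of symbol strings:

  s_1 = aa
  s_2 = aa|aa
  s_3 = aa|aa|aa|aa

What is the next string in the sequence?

aa|aa|aa|aa|aa|aa|aa|aa

s(k+1) = s(k)·|·s(k) — each term doubles the last with '|' between the halves.
So the next term is two copies of aa|aa|aa|aa with '|' between the halves.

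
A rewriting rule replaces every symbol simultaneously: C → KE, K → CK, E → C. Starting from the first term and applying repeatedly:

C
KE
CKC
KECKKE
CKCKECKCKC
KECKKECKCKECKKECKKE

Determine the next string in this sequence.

Replace each of the 19 characters of KECKKECKCKECKKECKKE in place — CK C KE CK CK C KE CK KE CK C KE CK CK C KE CK CK C — and concatenate.

CKCKECKCKCKECKKECKCKECKCKCKECKCKC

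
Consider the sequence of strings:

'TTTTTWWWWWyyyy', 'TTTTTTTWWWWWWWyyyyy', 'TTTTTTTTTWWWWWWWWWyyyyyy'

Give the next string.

The n-th term is 2n-1 T's then 2n-1 W's then n+1 y's, where the shown terms are n = 3, 4, 5.
For the next term, n = 6, so the run lengths are 11, 11, 7.

TTTTTTTTTTTWWWWWWWWWWWyyyyyyy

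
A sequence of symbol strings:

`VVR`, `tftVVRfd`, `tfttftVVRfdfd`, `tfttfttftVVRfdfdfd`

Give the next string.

s(k+1) = tft·s(k)·fd, so each term gains tft as a prefix and fd as a suffix.
Applying this once more to tfttfttftVVRfdfdfd:

tfttfttfttftVVRfdfdfdfd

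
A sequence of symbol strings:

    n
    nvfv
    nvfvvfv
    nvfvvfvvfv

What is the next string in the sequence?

The strings grow by a fixed suffix vfv each time.
One more step from nvfvvfvvfv gives the answer.

nvfvvfvvfvvfv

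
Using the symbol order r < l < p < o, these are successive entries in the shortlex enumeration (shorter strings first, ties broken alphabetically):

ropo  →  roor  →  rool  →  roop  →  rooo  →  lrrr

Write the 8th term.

Advancing 2 positions from lrrr through lrrr → lrrl reaches term 8.

lrrp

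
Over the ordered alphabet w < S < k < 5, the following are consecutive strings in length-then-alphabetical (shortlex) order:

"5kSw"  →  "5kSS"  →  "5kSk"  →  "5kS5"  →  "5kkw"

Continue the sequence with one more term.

5kkS

The successor of 5kkw increments the rightmost position that isn't already 5 and resets every position after it to w.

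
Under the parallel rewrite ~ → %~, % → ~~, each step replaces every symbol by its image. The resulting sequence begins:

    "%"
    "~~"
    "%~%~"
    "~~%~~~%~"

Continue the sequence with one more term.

%~%~~~%~%~%~~~%~

Expanding ~~%~~~%~: ~→%~, ~→%~, %→~~, ~→%~, ~→%~, ~→%~, %→~~, ~→%~. Concatenated: %~ %~ ~~ %~ %~ %~ ~~ %~.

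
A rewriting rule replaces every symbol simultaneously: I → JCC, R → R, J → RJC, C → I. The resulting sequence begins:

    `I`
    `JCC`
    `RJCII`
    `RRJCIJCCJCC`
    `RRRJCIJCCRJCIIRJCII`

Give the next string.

Rewriting the 19 symbols of RRRJCIJCCRJCIIRJCII one by one yields R R R RJC I JCC RJC I I R RJC I JCC JCC R RJC I JCC JCC; concatenated:

RRRRJCIJCCRJCIIRRJCIJCCJCCRRJCIJCCJCC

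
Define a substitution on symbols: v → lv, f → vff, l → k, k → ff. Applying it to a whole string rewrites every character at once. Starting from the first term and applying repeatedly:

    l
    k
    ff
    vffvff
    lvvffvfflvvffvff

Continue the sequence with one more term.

klvlvvffvfflvvffvffklvlvvffvfflvvffvff

Replace each of the 16 characters of lvvffvfflvvffvff in place — k lv lv vff vff lv vff vff k lv lv vff vff lv vff vff — and concatenate.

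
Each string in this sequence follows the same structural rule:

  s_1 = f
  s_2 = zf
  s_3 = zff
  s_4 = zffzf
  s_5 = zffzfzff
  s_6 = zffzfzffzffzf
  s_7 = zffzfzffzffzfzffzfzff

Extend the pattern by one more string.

From term 3 onward, concatenate the last term with the second-to-last: zf·f = zff, zff·zf = zffzf, …
The next term joins zffzfzffzffzfzffzfzff and zffzfzffzffzf.

zffzfzffzffzfzffzfzffzffzfzffzffzf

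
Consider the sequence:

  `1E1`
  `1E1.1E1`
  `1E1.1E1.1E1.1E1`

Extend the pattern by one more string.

s(k+1) = s(k)·.·s(k) — each term doubles the last with '.' between the halves.
Doubling 1E1.1E1.1E1.1E1 with '.' between the halves:

1E1.1E1.1E1.1E1.1E1.1E1.1E1.1E1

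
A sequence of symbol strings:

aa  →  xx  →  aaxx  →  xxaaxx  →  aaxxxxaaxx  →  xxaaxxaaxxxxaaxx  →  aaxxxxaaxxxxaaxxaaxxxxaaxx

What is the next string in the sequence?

xxaaxxaaxxxxaaxxaaxxxxaaxxxxaaxxaaxxxxaaxx

From term 3 onward, concatenate the second-to-last term with the last: aa·xx = aaxx, xx·aaxx = xxaaxx, …
So term 8 is xxaaxxaaxxxxaaxx·aaxxxxaaxxxxaaxxaaxxxxaaxx.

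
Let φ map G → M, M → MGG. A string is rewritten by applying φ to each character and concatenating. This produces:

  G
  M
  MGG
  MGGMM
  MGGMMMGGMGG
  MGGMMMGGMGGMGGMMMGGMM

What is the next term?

φ(MGGMMMGGMGGMGGMMMGGMM) expands symbol-by-symbol to MGG M M MGG MGG MGG M M MGG M M MGG M M MGG MGG MGG M M MGG MGG; joining the 21 pieces gives the next term.

MGGMMMGGMGGMGGMMMGGMMMGGMMMGGMGGMGGMMMGGMGG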